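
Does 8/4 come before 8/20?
Yes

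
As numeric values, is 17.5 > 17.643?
False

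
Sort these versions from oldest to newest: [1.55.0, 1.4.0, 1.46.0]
[1.4.0, 1.46.0, 1.55.0]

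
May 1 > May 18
False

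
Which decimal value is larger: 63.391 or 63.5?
63.5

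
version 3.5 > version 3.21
False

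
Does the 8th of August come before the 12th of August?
Yes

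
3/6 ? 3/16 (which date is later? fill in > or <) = <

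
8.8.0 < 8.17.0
True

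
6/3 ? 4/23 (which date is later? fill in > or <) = >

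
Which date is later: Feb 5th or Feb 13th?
Feb 13th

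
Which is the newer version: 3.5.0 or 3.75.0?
3.75.0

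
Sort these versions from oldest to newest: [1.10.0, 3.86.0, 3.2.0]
[1.10.0, 3.2.0, 3.86.0]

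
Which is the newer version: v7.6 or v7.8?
v7.8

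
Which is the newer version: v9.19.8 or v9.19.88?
v9.19.88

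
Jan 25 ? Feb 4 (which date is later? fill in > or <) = <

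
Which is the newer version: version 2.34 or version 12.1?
version 12.1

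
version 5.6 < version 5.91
True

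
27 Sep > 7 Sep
True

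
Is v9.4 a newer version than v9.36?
No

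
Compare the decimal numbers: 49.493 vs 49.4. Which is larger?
49.493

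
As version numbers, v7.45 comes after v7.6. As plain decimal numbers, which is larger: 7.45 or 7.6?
7.6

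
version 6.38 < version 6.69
True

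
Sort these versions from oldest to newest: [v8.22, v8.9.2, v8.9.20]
[v8.9.2, v8.9.20, v8.22]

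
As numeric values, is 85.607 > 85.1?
True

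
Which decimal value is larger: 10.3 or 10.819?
10.819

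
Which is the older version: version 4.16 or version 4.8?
version 4.8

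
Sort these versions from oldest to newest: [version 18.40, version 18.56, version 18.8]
[version 18.8, version 18.40, version 18.56]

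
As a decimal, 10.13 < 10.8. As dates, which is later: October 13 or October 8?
October 13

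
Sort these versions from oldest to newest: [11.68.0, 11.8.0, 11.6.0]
[11.6.0, 11.8.0, 11.68.0]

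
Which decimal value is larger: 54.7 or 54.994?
54.994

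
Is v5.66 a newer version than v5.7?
Yes. Version numbers are compared segment by segment as integers, not as decimals: minor version 66 > 7, so v5.66 > v5.7 (even though the decimal 5.66 < 5.7).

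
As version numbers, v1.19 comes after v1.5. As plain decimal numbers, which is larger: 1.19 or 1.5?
1.5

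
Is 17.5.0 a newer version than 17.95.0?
No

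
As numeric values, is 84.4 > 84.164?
True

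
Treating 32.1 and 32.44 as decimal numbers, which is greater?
32.44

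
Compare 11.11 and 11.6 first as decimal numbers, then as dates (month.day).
As decimals: 11.11 < 11.6. As dates: 11/11 is later than 11/6 (day 11 > day 6).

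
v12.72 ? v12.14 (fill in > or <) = >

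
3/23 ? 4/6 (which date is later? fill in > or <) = <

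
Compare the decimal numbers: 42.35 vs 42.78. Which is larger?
42.78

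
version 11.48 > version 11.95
False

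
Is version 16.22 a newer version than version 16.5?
Yes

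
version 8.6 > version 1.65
True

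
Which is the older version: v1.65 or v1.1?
v1.1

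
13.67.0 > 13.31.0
True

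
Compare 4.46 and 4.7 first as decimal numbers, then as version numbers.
As decimals: 4.46 < 4.7. As versions: v4.46 > v4.7 (minor version 46 > 7).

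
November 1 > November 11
False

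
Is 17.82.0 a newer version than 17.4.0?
Yes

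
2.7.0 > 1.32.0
True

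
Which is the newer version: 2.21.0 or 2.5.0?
2.21.0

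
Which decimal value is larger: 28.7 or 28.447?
28.7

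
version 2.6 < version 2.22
True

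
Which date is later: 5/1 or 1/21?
5/1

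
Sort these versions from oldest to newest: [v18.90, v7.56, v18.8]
[v7.56, v18.8, v18.90]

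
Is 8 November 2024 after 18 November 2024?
No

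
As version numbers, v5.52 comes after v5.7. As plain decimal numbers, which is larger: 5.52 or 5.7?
5.7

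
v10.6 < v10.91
True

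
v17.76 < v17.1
False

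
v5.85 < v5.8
False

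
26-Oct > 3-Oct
True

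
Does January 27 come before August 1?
Yes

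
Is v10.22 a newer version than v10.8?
Yes. Version numbers are compared segment by segment as integers, not as decimals: minor version 22 > 8, so v10.22 > v10.8 (even though the decimal 10.22 < 10.8).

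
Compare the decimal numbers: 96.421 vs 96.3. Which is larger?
96.421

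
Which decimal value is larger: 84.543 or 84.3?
84.543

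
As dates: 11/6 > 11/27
False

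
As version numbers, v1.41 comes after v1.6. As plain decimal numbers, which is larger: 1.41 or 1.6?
1.6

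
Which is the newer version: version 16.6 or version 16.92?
version 16.92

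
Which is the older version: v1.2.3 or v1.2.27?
v1.2.3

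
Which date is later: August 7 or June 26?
August 7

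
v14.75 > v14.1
True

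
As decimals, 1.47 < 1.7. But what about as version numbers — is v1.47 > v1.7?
True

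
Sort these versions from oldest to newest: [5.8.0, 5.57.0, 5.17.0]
[5.8.0, 5.17.0, 5.57.0]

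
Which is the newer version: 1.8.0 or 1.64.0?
1.64.0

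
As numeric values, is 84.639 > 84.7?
False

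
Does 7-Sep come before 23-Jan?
No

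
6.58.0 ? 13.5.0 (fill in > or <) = <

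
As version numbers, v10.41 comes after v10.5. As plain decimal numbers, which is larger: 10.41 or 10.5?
10.5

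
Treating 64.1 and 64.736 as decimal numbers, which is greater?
64.736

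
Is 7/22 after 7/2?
Yes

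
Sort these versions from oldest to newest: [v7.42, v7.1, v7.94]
[v7.1, v7.42, v7.94]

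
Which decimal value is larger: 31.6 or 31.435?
31.6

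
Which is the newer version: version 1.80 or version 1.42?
version 1.80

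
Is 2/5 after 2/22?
No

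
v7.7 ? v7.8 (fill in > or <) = <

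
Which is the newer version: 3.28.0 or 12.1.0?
12.1.0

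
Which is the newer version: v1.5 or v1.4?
v1.5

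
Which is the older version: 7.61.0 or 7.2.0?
7.2.0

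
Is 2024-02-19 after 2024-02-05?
Yes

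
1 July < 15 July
True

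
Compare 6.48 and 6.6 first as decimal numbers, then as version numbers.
As decimals: 6.48 < 6.6. As versions: v6.48 > v6.6 (minor version 48 > 6).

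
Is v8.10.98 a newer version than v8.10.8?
Yes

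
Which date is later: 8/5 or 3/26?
8/5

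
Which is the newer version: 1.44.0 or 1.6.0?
1.44.0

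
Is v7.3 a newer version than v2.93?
Yes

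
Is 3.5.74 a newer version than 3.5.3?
Yes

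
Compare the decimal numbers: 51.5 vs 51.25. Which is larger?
51.5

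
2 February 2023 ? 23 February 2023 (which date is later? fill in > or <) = <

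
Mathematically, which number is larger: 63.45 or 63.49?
63.49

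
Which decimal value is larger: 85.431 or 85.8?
85.8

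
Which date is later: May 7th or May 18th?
May 18th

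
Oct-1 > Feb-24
True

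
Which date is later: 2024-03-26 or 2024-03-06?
2024-03-26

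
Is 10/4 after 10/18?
No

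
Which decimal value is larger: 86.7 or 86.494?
86.7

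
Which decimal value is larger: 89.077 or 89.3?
89.3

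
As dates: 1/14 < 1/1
False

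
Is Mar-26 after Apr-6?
No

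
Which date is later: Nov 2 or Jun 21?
Nov 2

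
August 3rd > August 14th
False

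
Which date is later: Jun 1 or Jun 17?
Jun 17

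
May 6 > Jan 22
True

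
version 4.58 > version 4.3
True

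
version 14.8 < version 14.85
True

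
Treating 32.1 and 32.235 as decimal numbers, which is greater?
32.235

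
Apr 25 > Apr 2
True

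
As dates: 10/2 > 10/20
False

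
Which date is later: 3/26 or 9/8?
9/8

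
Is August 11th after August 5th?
Yes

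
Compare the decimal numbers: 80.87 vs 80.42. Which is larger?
80.87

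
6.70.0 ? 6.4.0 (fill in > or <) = >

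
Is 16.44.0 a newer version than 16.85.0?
No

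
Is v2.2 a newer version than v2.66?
No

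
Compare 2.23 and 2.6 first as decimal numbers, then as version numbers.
As decimals: 2.23 < 2.6. As versions: v2.23 > v2.6 (minor version 23 > 6).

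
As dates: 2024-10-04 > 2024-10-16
False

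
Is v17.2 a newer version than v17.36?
No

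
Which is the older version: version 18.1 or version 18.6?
version 18.1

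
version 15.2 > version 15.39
False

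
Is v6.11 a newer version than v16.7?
No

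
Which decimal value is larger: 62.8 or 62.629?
62.8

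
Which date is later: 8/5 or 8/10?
8/10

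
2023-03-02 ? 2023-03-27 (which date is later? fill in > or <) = <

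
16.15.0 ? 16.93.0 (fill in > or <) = <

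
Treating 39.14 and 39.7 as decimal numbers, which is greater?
39.7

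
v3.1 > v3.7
False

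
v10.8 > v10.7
True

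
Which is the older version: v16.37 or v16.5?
v16.5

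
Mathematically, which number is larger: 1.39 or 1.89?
1.89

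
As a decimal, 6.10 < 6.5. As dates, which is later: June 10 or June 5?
June 10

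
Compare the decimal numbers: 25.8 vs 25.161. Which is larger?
25.8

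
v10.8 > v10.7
True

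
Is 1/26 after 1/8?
Yes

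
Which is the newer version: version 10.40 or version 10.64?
version 10.64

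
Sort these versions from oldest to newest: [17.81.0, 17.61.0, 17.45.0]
[17.45.0, 17.61.0, 17.81.0]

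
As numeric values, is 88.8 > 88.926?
False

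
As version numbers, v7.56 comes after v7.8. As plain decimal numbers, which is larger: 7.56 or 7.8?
7.8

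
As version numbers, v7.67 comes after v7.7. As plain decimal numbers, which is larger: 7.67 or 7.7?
7.7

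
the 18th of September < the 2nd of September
False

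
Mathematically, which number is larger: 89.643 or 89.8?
89.8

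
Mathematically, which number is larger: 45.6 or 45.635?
45.635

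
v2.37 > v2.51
False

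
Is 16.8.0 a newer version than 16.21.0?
No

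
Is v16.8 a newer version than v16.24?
No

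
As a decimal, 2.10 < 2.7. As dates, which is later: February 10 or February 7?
February 10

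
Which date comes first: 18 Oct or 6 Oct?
6 Oct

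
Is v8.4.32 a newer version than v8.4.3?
Yes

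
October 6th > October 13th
False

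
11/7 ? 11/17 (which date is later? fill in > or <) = <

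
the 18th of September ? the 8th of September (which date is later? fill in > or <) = >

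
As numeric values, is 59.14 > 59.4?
False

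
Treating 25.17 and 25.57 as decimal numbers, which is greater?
25.57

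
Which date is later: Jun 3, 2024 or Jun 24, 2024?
Jun 24, 2024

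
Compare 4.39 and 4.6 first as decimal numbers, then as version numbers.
As decimals: 4.39 < 4.6. As versions: v4.39 > v4.6 (minor version 39 > 6).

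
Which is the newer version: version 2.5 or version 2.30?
version 2.30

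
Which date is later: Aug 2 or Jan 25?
Aug 2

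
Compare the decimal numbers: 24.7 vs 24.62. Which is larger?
24.7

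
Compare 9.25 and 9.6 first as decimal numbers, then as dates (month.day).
As decimals: 9.25 < 9.6. As dates: 9/25 is later than 9/6 (day 25 > day 6).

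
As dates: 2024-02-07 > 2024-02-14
False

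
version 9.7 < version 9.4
False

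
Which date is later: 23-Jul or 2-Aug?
2-Aug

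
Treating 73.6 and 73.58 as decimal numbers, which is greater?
73.6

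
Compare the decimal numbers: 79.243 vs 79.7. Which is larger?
79.7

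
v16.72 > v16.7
True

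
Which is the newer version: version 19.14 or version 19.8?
version 19.14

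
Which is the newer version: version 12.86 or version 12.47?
version 12.86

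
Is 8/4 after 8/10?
No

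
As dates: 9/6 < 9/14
True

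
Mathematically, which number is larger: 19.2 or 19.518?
19.518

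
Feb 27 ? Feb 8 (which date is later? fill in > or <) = >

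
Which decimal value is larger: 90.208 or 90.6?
90.6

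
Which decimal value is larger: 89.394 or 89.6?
89.6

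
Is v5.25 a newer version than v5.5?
Yes. Version numbers are compared segment by segment as integers, not as decimals: minor version 25 > 5, so v5.25 > v5.5 (even though the decimal 5.25 < 5.5).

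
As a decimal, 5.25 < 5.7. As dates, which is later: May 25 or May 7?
May 25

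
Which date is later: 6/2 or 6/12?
6/12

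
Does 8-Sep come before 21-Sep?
Yes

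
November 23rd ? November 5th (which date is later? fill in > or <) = >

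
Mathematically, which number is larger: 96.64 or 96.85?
96.85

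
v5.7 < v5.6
False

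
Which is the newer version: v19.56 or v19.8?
v19.56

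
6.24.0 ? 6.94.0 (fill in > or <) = <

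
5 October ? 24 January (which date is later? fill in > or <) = >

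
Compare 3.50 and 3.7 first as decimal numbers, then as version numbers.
As decimals: 3.50 < 3.7. As versions: v3.50 > v3.7 (minor version 50 > 7).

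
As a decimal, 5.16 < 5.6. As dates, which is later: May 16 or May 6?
May 16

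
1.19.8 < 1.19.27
True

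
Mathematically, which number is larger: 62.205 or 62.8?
62.8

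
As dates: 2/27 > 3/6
False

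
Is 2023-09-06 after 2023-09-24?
No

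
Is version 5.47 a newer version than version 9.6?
No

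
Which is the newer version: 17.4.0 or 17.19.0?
17.19.0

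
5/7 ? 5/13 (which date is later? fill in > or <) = <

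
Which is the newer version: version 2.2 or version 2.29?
version 2.29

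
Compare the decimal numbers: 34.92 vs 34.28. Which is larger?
34.92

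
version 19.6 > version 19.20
False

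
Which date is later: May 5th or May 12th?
May 12th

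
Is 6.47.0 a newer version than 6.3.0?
Yes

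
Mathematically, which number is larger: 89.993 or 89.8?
89.993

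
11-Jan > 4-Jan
True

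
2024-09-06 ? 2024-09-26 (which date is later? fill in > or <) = <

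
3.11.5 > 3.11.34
False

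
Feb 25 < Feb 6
False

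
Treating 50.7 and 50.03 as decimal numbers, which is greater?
50.7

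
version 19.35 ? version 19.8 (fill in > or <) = >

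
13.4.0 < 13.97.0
True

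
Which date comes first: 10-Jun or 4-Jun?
4-Jun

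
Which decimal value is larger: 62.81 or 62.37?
62.81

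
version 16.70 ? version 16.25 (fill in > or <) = >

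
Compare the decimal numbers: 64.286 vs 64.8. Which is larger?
64.8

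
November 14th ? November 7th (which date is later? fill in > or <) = >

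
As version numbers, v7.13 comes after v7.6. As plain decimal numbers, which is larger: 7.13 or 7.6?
7.6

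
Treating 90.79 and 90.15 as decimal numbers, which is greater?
90.79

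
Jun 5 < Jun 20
True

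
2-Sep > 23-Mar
True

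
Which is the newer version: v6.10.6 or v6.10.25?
v6.10.25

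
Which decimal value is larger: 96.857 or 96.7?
96.857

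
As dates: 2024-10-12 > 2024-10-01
True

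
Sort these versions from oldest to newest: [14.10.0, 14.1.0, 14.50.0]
[14.1.0, 14.10.0, 14.50.0]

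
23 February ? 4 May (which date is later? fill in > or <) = <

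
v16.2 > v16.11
False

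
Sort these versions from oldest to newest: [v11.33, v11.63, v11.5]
[v11.5, v11.33, v11.63]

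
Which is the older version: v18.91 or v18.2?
v18.2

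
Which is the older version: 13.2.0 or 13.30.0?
13.2.0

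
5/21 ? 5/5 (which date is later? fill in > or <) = >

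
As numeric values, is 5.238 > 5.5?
False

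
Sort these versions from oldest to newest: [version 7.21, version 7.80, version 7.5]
[version 7.5, version 7.21, version 7.80]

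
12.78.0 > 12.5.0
True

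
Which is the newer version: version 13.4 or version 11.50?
version 13.4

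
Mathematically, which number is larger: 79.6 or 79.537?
79.6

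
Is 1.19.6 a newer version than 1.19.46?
No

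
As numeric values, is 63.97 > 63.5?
True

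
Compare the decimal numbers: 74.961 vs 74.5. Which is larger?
74.961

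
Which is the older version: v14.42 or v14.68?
v14.42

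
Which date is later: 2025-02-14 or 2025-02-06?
2025-02-14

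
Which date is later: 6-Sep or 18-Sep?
18-Sep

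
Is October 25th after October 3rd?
Yes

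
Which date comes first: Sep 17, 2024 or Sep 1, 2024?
Sep 1, 2024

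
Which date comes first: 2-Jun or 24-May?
24-May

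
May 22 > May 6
True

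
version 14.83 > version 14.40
True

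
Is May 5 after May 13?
No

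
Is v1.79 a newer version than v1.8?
Yes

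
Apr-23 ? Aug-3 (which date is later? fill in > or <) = <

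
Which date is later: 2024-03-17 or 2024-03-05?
2024-03-17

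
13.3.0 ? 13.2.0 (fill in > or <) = >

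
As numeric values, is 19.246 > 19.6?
False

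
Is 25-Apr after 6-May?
No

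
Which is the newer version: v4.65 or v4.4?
v4.65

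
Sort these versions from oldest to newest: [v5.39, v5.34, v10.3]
[v5.34, v5.39, v10.3]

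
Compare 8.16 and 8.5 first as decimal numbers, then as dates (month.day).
As decimals: 8.16 < 8.5. As dates: 8/16 is later than 8/5 (day 16 > day 5).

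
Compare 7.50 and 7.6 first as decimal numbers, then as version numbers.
As decimals: 7.50 < 7.6. As versions: v7.50 > v7.6 (minor version 50 > 6).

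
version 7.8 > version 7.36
False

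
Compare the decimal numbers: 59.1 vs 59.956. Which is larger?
59.956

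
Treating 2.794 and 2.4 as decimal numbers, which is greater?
2.794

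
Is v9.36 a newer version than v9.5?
Yes. Version numbers are compared segment by segment as integers, not as decimals: minor version 36 > 5, so v9.36 > v9.5 (even though the decimal 9.36 < 9.5).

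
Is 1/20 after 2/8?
No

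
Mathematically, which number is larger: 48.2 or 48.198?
48.2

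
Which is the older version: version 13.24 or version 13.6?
version 13.6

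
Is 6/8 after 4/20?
Yes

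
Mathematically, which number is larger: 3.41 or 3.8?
3.8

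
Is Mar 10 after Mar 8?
Yes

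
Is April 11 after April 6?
Yes. Day 11 comes after day 6 in April — this is a date comparison, not a decimal one (the decimal 4.11 would be smaller than 4.6).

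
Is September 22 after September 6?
Yes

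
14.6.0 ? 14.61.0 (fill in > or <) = <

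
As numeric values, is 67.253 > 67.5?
False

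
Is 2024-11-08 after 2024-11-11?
No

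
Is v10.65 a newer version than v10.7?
Yes. Version numbers are compared segment by segment as integers, not as decimals: minor version 65 > 7, so v10.65 > v10.7 (even though the decimal 10.65 < 10.7).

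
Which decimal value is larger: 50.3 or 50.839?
50.839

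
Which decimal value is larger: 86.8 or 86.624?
86.8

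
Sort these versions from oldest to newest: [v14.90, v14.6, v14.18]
[v14.6, v14.18, v14.90]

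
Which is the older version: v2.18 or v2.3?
v2.3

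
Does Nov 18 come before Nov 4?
No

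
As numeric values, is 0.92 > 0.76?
True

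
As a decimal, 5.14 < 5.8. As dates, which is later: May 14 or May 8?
May 14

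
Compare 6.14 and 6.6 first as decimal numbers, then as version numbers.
As decimals: 6.14 < 6.6. As versions: v6.14 > v6.6 (minor version 14 > 6).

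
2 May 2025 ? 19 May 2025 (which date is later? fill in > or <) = <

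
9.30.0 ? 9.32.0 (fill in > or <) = <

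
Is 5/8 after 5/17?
No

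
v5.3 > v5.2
True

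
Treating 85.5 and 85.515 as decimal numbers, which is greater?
85.515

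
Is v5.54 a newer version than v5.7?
Yes. Version numbers are compared segment by segment as integers, not as decimals: minor version 54 > 7, so v5.54 > v5.7 (even though the decimal 5.54 < 5.7).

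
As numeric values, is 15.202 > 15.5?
False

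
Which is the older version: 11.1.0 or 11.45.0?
11.1.0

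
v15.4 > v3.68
True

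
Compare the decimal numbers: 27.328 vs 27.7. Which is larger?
27.7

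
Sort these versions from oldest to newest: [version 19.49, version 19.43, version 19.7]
[version 19.7, version 19.43, version 19.49]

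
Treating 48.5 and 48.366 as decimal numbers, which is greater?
48.5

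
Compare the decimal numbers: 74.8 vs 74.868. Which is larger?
74.868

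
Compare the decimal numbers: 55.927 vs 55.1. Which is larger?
55.927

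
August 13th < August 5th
False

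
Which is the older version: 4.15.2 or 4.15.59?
4.15.2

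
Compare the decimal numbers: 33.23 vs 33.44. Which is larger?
33.44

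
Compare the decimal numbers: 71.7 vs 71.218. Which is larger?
71.7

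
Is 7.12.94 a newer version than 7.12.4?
Yes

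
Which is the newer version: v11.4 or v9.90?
v11.4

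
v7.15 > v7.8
True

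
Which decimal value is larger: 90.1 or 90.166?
90.166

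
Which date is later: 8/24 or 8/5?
8/24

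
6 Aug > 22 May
True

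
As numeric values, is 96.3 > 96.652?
False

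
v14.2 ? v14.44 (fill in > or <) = <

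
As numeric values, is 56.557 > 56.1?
True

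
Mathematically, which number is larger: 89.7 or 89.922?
89.922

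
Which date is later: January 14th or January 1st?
January 14th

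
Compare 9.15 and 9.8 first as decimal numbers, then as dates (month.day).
As decimals: 9.15 < 9.8. As dates: 9/15 is later than 9/8 (day 15 > day 8).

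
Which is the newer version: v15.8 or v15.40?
v15.40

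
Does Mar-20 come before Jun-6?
Yes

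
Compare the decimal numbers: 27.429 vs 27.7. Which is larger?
27.7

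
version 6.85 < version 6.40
False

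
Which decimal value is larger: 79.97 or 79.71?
79.97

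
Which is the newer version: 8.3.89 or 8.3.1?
8.3.89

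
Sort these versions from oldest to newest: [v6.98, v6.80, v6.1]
[v6.1, v6.80, v6.98]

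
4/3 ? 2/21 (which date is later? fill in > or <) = >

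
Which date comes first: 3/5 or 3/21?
3/5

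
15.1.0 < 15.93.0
True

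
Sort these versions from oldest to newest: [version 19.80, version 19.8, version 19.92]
[version 19.8, version 19.80, version 19.92]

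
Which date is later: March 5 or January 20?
March 5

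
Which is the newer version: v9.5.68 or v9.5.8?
v9.5.68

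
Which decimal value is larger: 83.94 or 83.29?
83.94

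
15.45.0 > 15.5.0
True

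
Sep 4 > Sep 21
False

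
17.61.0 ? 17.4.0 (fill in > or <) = >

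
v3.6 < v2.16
False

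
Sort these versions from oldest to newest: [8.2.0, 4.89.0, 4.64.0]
[4.64.0, 4.89.0, 8.2.0]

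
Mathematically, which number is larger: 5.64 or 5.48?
5.64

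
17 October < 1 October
False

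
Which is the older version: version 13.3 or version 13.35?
version 13.3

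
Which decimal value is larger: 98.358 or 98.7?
98.7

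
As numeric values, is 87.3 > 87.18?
True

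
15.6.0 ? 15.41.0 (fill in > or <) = <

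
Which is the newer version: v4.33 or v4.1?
v4.33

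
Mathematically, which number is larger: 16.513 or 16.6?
16.6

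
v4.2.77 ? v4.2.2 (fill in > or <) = >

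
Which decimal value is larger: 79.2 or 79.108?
79.2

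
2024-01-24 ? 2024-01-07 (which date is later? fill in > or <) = >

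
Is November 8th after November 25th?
No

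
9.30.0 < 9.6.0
False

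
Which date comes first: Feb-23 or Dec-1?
Feb-23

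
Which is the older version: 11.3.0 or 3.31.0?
3.31.0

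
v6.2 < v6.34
True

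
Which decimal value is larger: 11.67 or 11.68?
11.68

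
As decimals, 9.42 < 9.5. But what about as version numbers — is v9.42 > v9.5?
True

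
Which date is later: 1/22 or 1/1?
1/22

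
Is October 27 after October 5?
Yes. Day 27 comes after day 5 in October — this is a date comparison, not a decimal one (the decimal 10.27 would be smaller than 10.5).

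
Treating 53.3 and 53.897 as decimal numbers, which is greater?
53.897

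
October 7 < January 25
False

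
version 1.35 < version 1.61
True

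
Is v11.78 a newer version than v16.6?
No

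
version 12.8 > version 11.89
True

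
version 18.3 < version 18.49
True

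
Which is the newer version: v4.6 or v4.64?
v4.64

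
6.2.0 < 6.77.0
True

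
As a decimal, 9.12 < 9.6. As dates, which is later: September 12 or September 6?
September 12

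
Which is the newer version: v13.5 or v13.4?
v13.5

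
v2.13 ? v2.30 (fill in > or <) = <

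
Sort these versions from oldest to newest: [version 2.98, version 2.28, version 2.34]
[version 2.28, version 2.34, version 2.98]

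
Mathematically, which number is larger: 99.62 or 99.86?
99.86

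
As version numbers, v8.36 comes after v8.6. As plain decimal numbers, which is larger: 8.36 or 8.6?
8.6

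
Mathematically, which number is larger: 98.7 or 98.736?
98.736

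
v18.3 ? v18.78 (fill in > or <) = <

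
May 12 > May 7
True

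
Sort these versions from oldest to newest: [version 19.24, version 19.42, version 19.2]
[version 19.2, version 19.24, version 19.42]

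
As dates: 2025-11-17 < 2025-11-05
False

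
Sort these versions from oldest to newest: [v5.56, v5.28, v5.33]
[v5.28, v5.33, v5.56]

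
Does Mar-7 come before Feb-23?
No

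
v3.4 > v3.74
False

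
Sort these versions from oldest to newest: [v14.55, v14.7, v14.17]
[v14.7, v14.17, v14.55]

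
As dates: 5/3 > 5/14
False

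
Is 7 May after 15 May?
No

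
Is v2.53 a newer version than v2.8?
Yes. Version numbers are compared segment by segment as integers, not as decimals: minor version 53 > 8, so v2.53 > v2.8 (even though the decimal 2.53 < 2.8).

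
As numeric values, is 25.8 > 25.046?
True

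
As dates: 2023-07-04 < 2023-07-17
True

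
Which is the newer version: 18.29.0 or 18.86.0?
18.86.0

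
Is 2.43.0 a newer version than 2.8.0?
Yes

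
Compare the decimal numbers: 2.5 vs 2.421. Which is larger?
2.5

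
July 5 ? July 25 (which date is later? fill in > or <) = <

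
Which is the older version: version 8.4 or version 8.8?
version 8.4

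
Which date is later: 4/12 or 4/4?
4/12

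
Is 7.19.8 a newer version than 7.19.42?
No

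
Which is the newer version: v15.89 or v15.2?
v15.89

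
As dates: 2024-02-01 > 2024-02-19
False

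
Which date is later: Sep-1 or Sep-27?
Sep-27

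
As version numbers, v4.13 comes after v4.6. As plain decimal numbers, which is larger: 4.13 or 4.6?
4.6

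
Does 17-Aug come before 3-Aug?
No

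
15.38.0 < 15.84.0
True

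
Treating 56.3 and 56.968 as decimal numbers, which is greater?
56.968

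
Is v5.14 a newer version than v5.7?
Yes. Version numbers are compared segment by segment as integers, not as decimals: minor version 14 > 7, so v5.14 > v5.7 (even though the decimal 5.14 < 5.7).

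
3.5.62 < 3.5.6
False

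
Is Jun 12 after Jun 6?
Yes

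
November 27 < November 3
False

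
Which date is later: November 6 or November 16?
November 16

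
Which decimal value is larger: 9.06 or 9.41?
9.41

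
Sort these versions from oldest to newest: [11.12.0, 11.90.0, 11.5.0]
[11.5.0, 11.12.0, 11.90.0]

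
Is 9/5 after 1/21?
Yes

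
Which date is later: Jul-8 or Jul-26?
Jul-26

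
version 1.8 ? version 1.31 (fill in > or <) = <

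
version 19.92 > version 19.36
True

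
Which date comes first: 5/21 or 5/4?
5/4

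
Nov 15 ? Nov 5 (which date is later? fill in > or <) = >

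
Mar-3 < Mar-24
True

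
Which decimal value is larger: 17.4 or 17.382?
17.4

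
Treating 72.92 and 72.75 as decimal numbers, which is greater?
72.92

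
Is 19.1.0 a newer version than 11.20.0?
Yes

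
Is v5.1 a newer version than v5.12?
No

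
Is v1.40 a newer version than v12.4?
No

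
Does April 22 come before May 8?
Yes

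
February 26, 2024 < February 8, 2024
False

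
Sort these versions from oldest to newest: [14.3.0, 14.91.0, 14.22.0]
[14.3.0, 14.22.0, 14.91.0]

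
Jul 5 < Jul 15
True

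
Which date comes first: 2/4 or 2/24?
2/4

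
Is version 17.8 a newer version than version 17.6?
Yes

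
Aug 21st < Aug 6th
False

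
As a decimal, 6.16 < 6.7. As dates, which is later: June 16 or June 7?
June 16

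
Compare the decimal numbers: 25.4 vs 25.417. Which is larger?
25.417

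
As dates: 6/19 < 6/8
False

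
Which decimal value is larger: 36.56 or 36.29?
36.56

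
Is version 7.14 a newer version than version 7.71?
No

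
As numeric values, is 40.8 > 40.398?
True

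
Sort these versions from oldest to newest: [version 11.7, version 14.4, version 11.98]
[version 11.7, version 11.98, version 14.4]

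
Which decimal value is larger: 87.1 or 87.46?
87.46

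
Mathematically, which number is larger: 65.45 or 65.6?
65.6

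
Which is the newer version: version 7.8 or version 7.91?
version 7.91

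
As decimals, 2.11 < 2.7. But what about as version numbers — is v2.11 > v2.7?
True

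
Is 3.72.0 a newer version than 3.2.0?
Yes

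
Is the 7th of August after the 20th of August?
No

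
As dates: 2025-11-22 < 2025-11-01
False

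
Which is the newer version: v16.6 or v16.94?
v16.94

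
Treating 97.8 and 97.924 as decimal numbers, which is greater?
97.924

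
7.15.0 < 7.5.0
False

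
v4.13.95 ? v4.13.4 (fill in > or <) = >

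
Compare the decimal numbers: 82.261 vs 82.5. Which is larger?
82.5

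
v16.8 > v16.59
False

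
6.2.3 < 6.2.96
True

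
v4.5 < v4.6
True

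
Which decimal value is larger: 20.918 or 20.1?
20.918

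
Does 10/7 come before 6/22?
No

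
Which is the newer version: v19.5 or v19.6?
v19.6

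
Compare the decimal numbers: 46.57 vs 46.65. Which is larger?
46.65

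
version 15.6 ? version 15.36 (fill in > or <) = <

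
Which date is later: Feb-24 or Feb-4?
Feb-24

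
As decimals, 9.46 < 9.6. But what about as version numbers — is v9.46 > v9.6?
True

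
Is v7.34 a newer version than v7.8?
Yes. Version numbers are compared segment by segment as integers, not as decimals: minor version 34 > 8, so v7.34 > v7.8 (even though the decimal 7.34 < 7.8).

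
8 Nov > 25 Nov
False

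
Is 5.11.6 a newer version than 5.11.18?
No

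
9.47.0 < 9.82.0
True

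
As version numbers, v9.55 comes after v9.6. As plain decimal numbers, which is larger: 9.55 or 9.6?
9.6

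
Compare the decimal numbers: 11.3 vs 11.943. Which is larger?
11.943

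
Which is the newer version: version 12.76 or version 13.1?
version 13.1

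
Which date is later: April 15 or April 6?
April 15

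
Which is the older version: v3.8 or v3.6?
v3.6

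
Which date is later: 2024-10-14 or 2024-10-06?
2024-10-14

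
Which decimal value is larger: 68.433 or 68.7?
68.7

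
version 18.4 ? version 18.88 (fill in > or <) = <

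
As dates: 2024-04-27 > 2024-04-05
True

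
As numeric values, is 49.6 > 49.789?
False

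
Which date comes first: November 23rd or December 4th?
November 23rd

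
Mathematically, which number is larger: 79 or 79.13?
79.13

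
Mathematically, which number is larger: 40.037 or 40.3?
40.3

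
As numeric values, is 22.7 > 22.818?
False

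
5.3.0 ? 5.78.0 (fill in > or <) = <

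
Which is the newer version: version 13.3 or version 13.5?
version 13.5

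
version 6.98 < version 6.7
False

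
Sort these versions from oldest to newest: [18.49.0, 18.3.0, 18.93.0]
[18.3.0, 18.49.0, 18.93.0]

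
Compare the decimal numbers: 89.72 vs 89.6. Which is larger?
89.72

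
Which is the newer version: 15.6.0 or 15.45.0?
15.45.0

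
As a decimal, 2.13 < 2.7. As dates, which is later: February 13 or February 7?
February 13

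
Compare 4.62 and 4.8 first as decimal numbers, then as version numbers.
As decimals: 4.62 < 4.8. As versions: v4.62 > v4.8 (minor version 62 > 8).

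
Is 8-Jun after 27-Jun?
No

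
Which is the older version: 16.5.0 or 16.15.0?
16.5.0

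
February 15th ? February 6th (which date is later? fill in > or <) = >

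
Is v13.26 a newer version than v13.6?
Yes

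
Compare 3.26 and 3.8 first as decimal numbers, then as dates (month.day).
As decimals: 3.26 < 3.8. As dates: 3/26 is later than 3/8 (day 26 > day 8).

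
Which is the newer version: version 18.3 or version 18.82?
version 18.82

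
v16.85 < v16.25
False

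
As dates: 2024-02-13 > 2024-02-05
True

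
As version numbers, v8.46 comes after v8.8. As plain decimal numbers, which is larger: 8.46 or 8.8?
8.8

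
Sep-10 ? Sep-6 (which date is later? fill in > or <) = >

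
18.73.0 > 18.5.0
True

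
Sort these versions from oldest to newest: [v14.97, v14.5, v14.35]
[v14.5, v14.35, v14.97]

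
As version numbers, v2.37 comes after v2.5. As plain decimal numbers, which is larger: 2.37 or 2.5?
2.5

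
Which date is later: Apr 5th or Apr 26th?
Apr 26th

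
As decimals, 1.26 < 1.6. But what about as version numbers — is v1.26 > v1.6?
True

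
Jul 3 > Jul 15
False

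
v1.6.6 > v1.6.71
False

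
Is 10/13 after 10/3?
Yes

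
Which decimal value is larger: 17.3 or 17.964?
17.964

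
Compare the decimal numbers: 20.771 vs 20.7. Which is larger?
20.771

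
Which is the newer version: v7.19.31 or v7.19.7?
v7.19.31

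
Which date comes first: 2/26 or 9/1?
2/26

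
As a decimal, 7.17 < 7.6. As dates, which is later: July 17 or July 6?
July 17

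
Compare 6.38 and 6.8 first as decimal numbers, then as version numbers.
As decimals: 6.38 < 6.8. As versions: v6.38 > v6.8 (minor version 38 > 8).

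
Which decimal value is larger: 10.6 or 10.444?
10.6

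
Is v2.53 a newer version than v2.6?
Yes. Version numbers are compared segment by segment as integers, not as decimals: minor version 53 > 6, so v2.53 > v2.6 (even though the decimal 2.53 < 2.6).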